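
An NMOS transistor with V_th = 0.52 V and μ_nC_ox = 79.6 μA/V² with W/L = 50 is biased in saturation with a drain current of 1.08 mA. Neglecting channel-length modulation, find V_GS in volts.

V_GS = 1.26 V

k_n = μ_nC_ox · (W/L) = 3.98 mA/V².
In saturation I_D = ½ k_n (V_GS − V_th)², so V_GS − V_th = √(2 I_D / k_n) = √(2 × 1.08 / 3.98) = 0.737 V.
V_GS = 0.52 + 0.737 = 1.26 V.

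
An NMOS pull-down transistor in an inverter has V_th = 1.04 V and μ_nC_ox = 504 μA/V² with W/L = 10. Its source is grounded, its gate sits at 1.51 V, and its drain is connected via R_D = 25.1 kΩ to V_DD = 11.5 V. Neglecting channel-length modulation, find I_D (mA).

I_D = 0.448 mA

V_GS = V_G = 1.51 V, so V_ov = 1.51 − 1.04 = 0.47 V.
k_n = μ_nC_ox · (W/L) = 5.04 mA/V².
Assume saturation: I_D = ½ k_n V_ov² = 0.5 × 5.04 × 0.47² = 0.557 mA, giving V_DS = V_DD − I_D R_D = 11.5 − 0.557 × 25.1 = -2.47 V.
But -2.47 V < V_ov = 0.47 V, so the device is actually in triode.
In triode I_D = k_n[V_ov V_DS − ½ V_DS²] and I_D = (V_DD − V_DS)/R_D. Equating: 63.3 V_DS² − 60.46 V_DS + 11.5 = 0, giving V_DS = 0.262 V (the root below V_ov).
I_D = (11.5 − 0.262) / 25.1 = 0.448 mA.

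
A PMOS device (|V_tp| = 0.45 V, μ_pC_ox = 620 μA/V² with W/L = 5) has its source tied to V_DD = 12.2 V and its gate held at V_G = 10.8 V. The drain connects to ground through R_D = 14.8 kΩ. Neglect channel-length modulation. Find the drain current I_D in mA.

I_D = 0.802 mA

V_SG = V_DD − V_G = 12.2 − 10.8 = 1.4 V, so V_ov = 1.4 − 0.45 = 0.95 V.
k_p = μ_pC_ox · (W/L) = 3.1 mA/V².
Assume saturation: I_D = ½ k_p V_ov² = 0.5 × 3.1 × 0.95² = 1.4 mA, giving V_SD = V_DD − I_D R_D = 12.2 − 1.4 × 14.8 = -8.5 V.
But -8.5 V < V_ov = 0.95 V, so the device is actually in triode.
In triode I_D = k_p[V_ov V_SD − ½ V_SD²] and I_D = (V_DD − V_SD)/R_D. Equating: 22.9 V_SD² − 44.59 V_SD + 12.2 = 0, giving V_SD = 0.329 V (the root below V_ov).
I_D = (12.2 − 0.329) / 14.8 = 0.802 mA.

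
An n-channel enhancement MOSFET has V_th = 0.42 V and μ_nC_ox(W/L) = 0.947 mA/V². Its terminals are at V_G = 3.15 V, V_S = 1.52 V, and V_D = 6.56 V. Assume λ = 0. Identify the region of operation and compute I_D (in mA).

V_GS = V_G − V_S = 3.15 − 1.52 = 1.63 V; V_DS = V_D − V_S = 6.56 − 1.52 = 5.04 V.
V_ov = V_GS − V_th = 1.63 − 0.42 = 1.21 V.
Since V_DS = 5.04 V ≥ V_ov = 1.21 V, the device is in saturation.
I_D = ½ k_n V_ov² = 0.5 × 0.947 × 1.21² = 0.693 mA.

Saturation; I_D = 0.693 mA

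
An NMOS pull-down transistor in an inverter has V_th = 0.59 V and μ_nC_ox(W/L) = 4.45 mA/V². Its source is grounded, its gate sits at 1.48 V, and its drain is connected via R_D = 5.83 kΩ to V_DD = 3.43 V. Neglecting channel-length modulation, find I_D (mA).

I_D = 0.562 mA

V_GS = V_G = 1.48 V, so V_ov = 1.48 − 0.59 = 0.89 V.
Assume saturation: I_D = ½ k_n V_ov² = 0.5 × 4.45 × 0.89² = 1.76 mA, giving V_DS = V_DD − I_D R_D = 3.43 − 1.76 × 5.83 = -6.84 V.
But -6.84 V < V_ov = 0.89 V, so the device is actually in triode.
In triode I_D = k_n[V_ov V_DS − ½ V_DS²] and I_D = (V_DD − V_DS)/R_D. Equating: 13 V_DS² − 24.09 V_DS + 3.43 = 0, giving V_DS = 0.155 V (the root below V_ov).
I_D = (3.43 − 0.155) / 5.83 = 0.562 mA.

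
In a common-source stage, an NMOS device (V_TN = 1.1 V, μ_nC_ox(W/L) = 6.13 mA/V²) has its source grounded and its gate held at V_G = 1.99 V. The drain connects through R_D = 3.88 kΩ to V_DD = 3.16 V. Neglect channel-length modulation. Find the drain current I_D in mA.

V_GS = V_G = 1.99 V, so V_ov = 1.99 − 1.1 = 0.89 V.
Assume saturation: I_D = ½ k_n V_ov² = 0.5 × 6.13 × 0.89² = 2.43 mA, giving V_DS = V_DD − I_D R_D = 3.16 − 2.43 × 3.88 = -6.26 V.
But -6.26 V < V_ov = 0.89 V, so the device is actually in triode.
In triode I_D = k_n[V_ov V_DS − ½ V_DS²] and I_D = (V_DD − V_DS)/R_D. Equating: 11.9 V_DS² − 22.17 V_DS + 3.16 = 0, giving V_DS = 0.156 V (the root below V_ov).
I_D = (3.16 − 0.156) / 3.88 = 0.774 mA.

I_D = 0.774 mA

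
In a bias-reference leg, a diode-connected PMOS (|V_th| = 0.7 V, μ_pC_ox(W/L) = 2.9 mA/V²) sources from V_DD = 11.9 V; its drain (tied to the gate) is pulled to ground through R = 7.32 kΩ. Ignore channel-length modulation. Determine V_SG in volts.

V_SG = 1.68 V

With gate tied to drain, V_SG = V_SD ≥ V_SG − |V_th|, so the device is in saturation.
KCL at the drain: ½ k_p (V_SG − |V_th|)² = (V_DD − V_SG)/R.
Let x = V_SG − 0.7. Then 10.6 x² + x − 11.2 = 0, giving x = 0.981 V (positive root), so V_SG = 1.68 V.
I_D = (V_DD − V_SG)/R = (11.9 − 1.68) / 7.32 = 1.4 mA.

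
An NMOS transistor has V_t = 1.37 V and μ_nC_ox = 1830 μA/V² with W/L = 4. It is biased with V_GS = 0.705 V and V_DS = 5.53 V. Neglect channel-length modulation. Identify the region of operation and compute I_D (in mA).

V_GS = 0.705 V < V_t = 1.37 V, so the transistor is in cutoff.

Cutoff; I_D = 0 mA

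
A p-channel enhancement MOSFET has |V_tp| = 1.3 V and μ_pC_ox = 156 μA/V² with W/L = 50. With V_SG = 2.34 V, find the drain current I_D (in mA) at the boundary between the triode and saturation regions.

At the boundary V_SD = V_ov = V_SG − |V_tp| = 2.34 − 1.3 = 1.04 V.
k_p = μ_pC_ox · (W/L) = 7.8 mA/V².
I_D = ½ k_p V_ov² = 0.5 × 7.8 × 1.04² = 4.22 mA.

I_D = 4.22 mA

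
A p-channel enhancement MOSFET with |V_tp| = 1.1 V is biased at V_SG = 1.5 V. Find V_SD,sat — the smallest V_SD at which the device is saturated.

The boundary between triode and saturation is V_SD = V_SG − |V_tp| = V_ov.
V_ov = 1.5 − 1.1 = 0.4 V.

V_SD,sat = 0.400 V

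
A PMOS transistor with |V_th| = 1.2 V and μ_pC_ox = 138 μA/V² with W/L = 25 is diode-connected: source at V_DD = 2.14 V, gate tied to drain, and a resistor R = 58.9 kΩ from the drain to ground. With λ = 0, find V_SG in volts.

V_SG = 1.29 V

With gate tied to drain, V_SG = V_SD ≥ V_SG − |V_th|, so the device is in saturation.
k_p = μ_pC_ox · (W/L) = 3.45 mA/V².
KCL at the drain: ½ k_p (V_SG − |V_th|)² = (V_DD − V_SG)/R.
Let x = V_SG − 1.2. Then 102 x² + x − 0.94 = 0, giving x = 0.0914 V (positive root), so V_SG = 1.29 V.
I_D = (V_DD − V_SG)/R = (2.14 − 1.29) / 58.9 = 0.0144 mA.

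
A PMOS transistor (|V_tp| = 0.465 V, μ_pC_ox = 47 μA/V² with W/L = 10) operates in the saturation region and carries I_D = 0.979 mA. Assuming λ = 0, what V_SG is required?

k_p = μ_pC_ox · (W/L) = 0.47 mA/V².
In saturation I_D = ½ k_p (V_SG − |V_tp|)², so V_SG − |V_tp| = √(2 I_D / k_p) = √(2 × 0.979 / 0.47) = 2.04 V.
V_SG = 0.465 + 2.04 = 2.51 V.

V_SG = 2.51 V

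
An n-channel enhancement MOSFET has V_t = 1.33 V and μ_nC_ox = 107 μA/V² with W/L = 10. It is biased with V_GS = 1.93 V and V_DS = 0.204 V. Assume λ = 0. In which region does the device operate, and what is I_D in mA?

k_n = μ_nC_ox · (W/L) = 1.07 mA/V².
V_ov = V_GS − V_t = 1.93 − 1.33 = 0.6 V.
Since V_DS = 0.204 V < V_ov = 0.6 V, the device is in the triode region.
I_D = k_n [V_ov · V_DS − ½ V_DS²] = 1.07 × [0.6 × 0.204 − 0.5 × 0.204²] = 0.109 mA.

Triode; I_D = 0.109 mA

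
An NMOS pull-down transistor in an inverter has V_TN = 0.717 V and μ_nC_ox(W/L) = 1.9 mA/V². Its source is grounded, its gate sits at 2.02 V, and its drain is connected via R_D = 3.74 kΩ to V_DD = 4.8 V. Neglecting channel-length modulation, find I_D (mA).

I_D = 1.13 mA

V_GS = V_G = 2.02 V, so V_ov = 2.02 − 0.717 = 1.3 V.
Assume saturation: I_D = ½ k_n V_ov² = 0.5 × 1.9 × 1.3² = 1.61 mA, giving V_DS = V_DD − I_D R_D = 4.8 − 1.61 × 3.74 = -1.23 V.
But -1.23 V < V_ov = 1.3 V, so the device is actually in triode.
In triode I_D = k_n[V_ov V_DS − ½ V_DS²] and I_D = (V_DD − V_DS)/R_D. Equating: 3.55 V_DS² − 10.26 V_DS + 4.8 = 0, giving V_DS = 0.587 V (the root below V_ov).
I_D = (4.8 − 0.587) / 3.74 = 1.13 mA.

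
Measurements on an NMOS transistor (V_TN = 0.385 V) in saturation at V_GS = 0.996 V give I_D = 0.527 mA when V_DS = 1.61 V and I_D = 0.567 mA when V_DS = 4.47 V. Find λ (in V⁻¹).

With V_GS fixed, I_D ∝ (1 + λ V_DS) in saturation, so I_D2/I_D1 = (1 + λ V_DS2)/(1 + λ V_DS1).
0.567/0.527 = 1.076 = (1 + 4.47 λ)/(1 + 1.61 λ).
Solving: λ (I_D1 V_DS2 − I_D2 V_DS1) = I_D2 − I_D1, so λ = (0.567 − 0.527) / (0.527 × 4.47 − 0.567 × 1.61) = 0.04 / 1.44 = 0.0277 V⁻¹.

λ = 0.0277 V⁻¹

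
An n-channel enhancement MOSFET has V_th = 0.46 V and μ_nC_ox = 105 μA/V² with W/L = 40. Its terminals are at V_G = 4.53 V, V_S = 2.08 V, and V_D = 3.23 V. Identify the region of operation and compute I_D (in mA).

V_GS = V_G − V_S = 4.53 − 2.08 = 2.45 V; V_DS = V_D − V_S = 3.23 − 2.08 = 1.15 V.
k_n = μ_nC_ox · (W/L) = 4.2 mA/V².
V_ov = V_GS − V_th = 2.45 − 0.46 = 1.99 V.
Since V_DS = 1.15 V < V_ov = 1.99 V, the device is in the triode region.
I_D = k_n [V_ov · V_DS − ½ V_DS²] = 4.2 × [1.99 × 1.15 − 0.5 × 1.15²] = 6.83 mA.

Triode; I_D = 6.83 mA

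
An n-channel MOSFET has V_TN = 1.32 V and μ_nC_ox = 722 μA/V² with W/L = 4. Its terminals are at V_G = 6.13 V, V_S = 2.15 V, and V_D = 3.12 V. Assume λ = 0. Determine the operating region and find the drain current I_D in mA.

Triode; I_D = 6.09 mA

V_GS = V_G − V_S = 6.13 − 2.15 = 3.98 V; V_DS = V_D − V_S = 3.12 − 2.15 = 0.97 V.
k_n = μ_nC_ox · (W/L) = 2.888 mA/V².
V_ov = V_GS − V_TN = 3.98 − 1.32 = 2.66 V.
Since V_DS = 0.97 V < V_ov = 2.66 V, the device is in the triode region.
I_D = k_n [V_ov · V_DS − ½ V_DS²] = 2.888 × [2.66 × 0.97 − 0.5 × 0.97²] = 6.09 mA.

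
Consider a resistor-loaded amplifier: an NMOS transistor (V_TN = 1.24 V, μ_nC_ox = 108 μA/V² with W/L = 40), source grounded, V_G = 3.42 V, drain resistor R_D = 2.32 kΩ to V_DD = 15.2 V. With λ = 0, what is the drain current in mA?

V_GS = V_G = 3.42 V, so V_ov = 3.42 − 1.24 = 2.18 V.
k_n = μ_nC_ox · (W/L) = 4.32 mA/V².
Assume saturation: I_D = ½ k_n V_ov² = 0.5 × 4.32 × 2.18² = 10.3 mA, giving V_DS = V_DD − I_D R_D = 15.2 − 10.3 × 2.32 = -8.62 V.
But -8.62 V < V_ov = 2.18 V, so the device is actually in triode.
In triode I_D = k_n[V_ov V_DS − ½ V_DS²] and I_D = (V_DD − V_DS)/R_D. Equating: 5.01 V_DS² − 22.85 V_DS + 15.2 = 0, giving V_DS = 0.809 V (the root below V_ov).
I_D = (15.2 − 0.809) / 2.32 = 6.2 mA.

I_D = 6.20 mA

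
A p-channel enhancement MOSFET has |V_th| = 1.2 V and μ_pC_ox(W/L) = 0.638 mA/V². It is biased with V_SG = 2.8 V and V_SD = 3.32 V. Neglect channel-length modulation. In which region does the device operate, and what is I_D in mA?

Saturation; I_D = 0.817 mA

V_ov = V_SG − |V_th| = 2.8 − 1.2 = 1.6 V.
Since V_SD = 3.32 V ≥ V_ov = 1.6 V, the device is in saturation.
I_D = ½ k_p V_ov² = 0.5 × 0.638 × 1.6² = 0.817 mA.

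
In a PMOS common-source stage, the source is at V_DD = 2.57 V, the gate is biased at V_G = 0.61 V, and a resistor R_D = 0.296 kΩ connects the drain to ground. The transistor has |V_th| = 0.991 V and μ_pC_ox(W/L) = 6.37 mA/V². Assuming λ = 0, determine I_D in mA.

I_D = 2.99 mA

V_SG = V_DD − V_G = 2.57 − 0.61 = 1.96 V, so V_ov = 1.96 − 0.991 = 0.969 V.
Assume saturation: I_D = ½ k_p V_ov² = 0.5 × 6.37 × 0.969² = 2.99 mA, giving V_SD = V_DD − I_D R_D = 2.57 − 2.99 × 0.296 = 1.68 V.
V_SD = 1.68 V ≥ V_ov = 0.969 V, confirming saturation.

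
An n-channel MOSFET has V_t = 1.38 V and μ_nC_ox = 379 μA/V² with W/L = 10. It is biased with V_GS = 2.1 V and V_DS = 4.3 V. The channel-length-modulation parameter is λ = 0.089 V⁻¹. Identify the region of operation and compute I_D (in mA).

k_n = μ_nC_ox · (W/L) = 3.79 mA/V².
V_ov = V_GS − V_t = 2.1 − 1.38 = 0.72 V.
Since V_DS = 4.3 V ≥ V_ov = 0.72 V, the device is in saturation.
I_D = ½ k_n V_ov² (1 + λ V_DS) = 0.5 × 3.79 × 0.72² × (1 + 0.089 × 4.3) = 1.36 mA.

Saturation; I_D = 1.36 mA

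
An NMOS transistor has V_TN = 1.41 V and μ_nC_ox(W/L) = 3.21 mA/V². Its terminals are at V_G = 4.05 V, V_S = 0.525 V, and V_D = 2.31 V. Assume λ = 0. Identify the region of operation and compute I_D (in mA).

Triode; I_D = 7.00 mA

V_GS = V_G − V_S = 4.05 − 0.525 = 3.52 V; V_DS = V_D − V_S = 2.31 − 0.525 = 1.79 V.
V_ov = V_GS − V_TN = 3.52 − 1.41 = 2.12 V.
Since V_DS = 1.79 V < V_ov = 2.12 V, the device is in the triode region.
I_D = k_n [V_ov · V_DS − ½ V_DS²] = 3.21 × [2.12 × 1.79 − 0.5 × 1.79²] = 7 mA.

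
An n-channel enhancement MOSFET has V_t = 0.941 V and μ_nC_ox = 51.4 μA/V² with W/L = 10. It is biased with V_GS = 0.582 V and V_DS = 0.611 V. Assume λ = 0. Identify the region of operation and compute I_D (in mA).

Cutoff; I_D = 0 mA

V_GS = 0.582 V < V_t = 0.941 V, so the transistor is in cutoff.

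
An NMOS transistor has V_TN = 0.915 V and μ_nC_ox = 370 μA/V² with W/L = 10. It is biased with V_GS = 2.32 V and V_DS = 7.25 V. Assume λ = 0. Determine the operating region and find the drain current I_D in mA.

k_n = μ_nC_ox · (W/L) = 3.7 mA/V².
V_ov = V_GS − V_TN = 2.32 − 0.915 = 1.4 V.
Since V_DS = 7.25 V ≥ V_ov = 1.4 V, the device is in saturation.
I_D = ½ k_n V_ov² = 0.5 × 3.7 × 1.4² = 3.65 mA.

Saturation; I_D = 3.65 mA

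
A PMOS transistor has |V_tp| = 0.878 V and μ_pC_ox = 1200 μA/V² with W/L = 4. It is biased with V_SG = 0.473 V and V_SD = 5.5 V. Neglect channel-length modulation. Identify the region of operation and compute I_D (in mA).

V_SG = 0.473 V < |V_tp| = 0.878 V, so the transistor is in cutoff.

Cutoff; I_D = 0 mA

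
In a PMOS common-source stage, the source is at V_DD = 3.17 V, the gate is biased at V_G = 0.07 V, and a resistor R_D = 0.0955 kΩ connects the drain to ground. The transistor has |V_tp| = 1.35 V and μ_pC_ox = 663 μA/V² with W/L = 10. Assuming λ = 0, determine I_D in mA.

I_D = 10.2 mA

V_SG = V_DD − V_G = 3.17 − 0.07 = 3.1 V, so V_ov = 3.1 − 1.35 = 1.75 V.
k_p = μ_pC_ox · (W/L) = 6.63 mA/V².
Assume saturation: I_D = ½ k_p V_ov² = 0.5 × 6.63 × 1.75² = 10.2 mA, giving V_SD = V_DD − I_D R_D = 3.17 − 10.2 × 0.0955 = 2.2 V.
V_SD = 2.2 V ≥ V_ov = 1.75 V, confirming saturation.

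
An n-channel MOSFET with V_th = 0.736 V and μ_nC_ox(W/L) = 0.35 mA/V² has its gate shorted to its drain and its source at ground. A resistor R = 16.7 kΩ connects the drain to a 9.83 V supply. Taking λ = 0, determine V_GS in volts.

With gate tied to drain, V_GS = V_DS ≥ V_GS − V_th, so the device is in saturation.
KCL at the drain: ½ k_n (V_GS − V_th)² = (V_DD − V_GS)/R.
Let x = V_GS − 0.736. Then 2.92 x² + x − 9.094 = 0, giving x = 1.6 V (positive root), so V_GS = 2.34 V.
I_D = (V_DD − V_GS)/R = (9.83 − 2.34) / 16.7 = 0.449 mA.

V_GS = 2.34 V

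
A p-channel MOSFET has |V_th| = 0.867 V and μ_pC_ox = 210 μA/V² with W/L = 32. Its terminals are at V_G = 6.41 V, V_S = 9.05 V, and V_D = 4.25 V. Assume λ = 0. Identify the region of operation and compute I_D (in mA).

Saturation; I_D = 10.6 mA

V_SG = V_S − V_G = 9.05 − 6.41 = 2.64 V; V_SD = V_S − V_D = 9.05 − 4.25 = 4.8 V.
k_p = μ_pC_ox · (W/L) = 6.72 mA/V².
V_ov = V_SG − |V_th| = 2.64 − 0.867 = 1.77 V.
Since V_SD = 4.8 V ≥ V_ov = 1.77 V, the device is in saturation.
I_D = ½ k_p V_ov² = 0.5 × 6.72 × 1.77² = 10.6 mA.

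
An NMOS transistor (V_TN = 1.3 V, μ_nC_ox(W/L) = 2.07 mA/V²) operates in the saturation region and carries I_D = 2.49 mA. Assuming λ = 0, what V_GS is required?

In saturation I_D = ½ k_n (V_GS − V_TN)², so V_GS − V_TN = √(2 I_D / k_n) = √(2 × 2.49 / 2.07) = 1.55 V.
V_GS = 1.3 + 1.55 = 2.85 V.

V_GS = 2.85 V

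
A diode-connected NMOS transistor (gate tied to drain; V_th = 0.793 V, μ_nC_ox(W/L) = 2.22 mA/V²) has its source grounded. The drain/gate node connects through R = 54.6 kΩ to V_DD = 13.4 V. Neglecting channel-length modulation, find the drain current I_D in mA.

I_D = 0.223 mA

With gate tied to drain, V_GS = V_DS ≥ V_GS − V_th, so the device is in saturation.
KCL at the drain: ½ k_n (V_GS − V_th)² = (V_DD − V_GS)/R.
Let x = V_GS − 0.793. Then 60.6 x² + x − 12.61 = 0, giving x = 0.448 V (positive root), so V_GS = 1.24 V.
I_D = (V_DD − V_GS)/R = (13.4 − 1.24) / 54.6 = 0.223 mA.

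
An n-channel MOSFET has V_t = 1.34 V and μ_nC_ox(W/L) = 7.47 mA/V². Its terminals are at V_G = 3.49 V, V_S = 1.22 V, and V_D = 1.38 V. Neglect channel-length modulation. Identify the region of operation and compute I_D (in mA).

Triode; I_D = 1.02 mA

V_GS = V_G − V_S = 3.49 − 1.22 = 2.27 V; V_DS = V_D − V_S = 1.38 − 1.22 = 0.16 V.
V_ov = V_GS − V_t = 2.27 − 1.34 = 0.93 V.
Since V_DS = 0.16 V < V_ov = 0.93 V, the device is in the triode region.
I_D = k_n [V_ov · V_DS − ½ V_DS²] = 7.47 × [0.93 × 0.16 − 0.5 × 0.16²] = 1.02 mA.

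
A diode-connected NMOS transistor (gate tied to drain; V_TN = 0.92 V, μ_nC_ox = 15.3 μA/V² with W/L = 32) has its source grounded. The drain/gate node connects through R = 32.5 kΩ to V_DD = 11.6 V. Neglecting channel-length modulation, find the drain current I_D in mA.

I_D = 0.295 mA

With gate tied to drain, V_GS = V_DS ≥ V_GS − V_TN, so the device is in saturation.
k_n = μ_nC_ox · (W/L) = 0.4896 mA/V².
KCL at the drain: ½ k_n (V_GS − V_TN)² = (V_DD − V_GS)/R.
Let x = V_GS − 0.92. Then 7.96 x² + x − 10.68 = 0, giving x = 1.1 V (positive root), so V_GS = 2.02 V.
I_D = (V_DD − V_GS)/R = (11.6 − 2.02) / 32.5 = 0.295 mA.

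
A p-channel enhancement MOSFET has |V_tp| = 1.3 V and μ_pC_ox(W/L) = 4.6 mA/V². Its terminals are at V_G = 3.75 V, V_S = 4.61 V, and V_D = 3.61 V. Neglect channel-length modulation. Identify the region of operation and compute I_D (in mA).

V_SG = V_S − V_G = 4.61 − 3.75 = 0.86 V; V_SD = V_S − V_D = 4.61 − 3.61 = 1 V.
V_SG = 0.86 V < |V_tp| = 1.3 V, so the transistor is in cutoff.

Cutoff; I_D = 0 mA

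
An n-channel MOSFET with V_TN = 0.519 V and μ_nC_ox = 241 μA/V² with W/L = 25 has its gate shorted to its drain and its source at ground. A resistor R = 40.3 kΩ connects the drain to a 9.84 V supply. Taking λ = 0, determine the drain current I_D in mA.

With gate tied to drain, V_GS = V_DS ≥ V_GS − V_TN, so the device is in saturation.
k_n = μ_nC_ox · (W/L) = 6.025 mA/V².
KCL at the drain: ½ k_n (V_GS − V_TN)² = (V_DD − V_GS)/R.
Let x = V_GS − 0.519. Then 121 x² + x − 9.321 = 0, giving x = 0.273 V (positive root), so V_GS = 0.792 V.
I_D = (V_DD − V_GS)/R = (9.84 − 0.792) / 40.3 = 0.225 mA.

I_D = 0.225 mA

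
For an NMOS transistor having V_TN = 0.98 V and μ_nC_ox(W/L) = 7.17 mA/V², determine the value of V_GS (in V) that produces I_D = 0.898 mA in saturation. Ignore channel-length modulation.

In saturation I_D = ½ k_n (V_GS − V_TN)², so V_GS − V_TN = √(2 I_D / k_n) = √(2 × 0.898 / 7.17) = 0.5 V.
V_GS = 0.98 + 0.5 = 1.48 V.

V_GS = 1.48 V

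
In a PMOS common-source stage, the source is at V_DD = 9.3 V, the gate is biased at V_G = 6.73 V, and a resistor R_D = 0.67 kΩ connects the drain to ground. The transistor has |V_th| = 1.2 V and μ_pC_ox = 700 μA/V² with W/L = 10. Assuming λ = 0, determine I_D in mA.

V_SG = V_DD − V_G = 9.3 − 6.73 = 2.57 V, so V_ov = 2.57 − 1.2 = 1.37 V.
k_p = μ_pC_ox · (W/L) = 7 mA/V².
Assume saturation: I_D = ½ k_p V_ov² = 0.5 × 7 × 1.37² = 6.57 mA, giving V_SD = V_DD − I_D R_D = 9.3 − 6.57 × 0.67 = 4.9 V.
V_SD = 4.9 V ≥ V_ov = 1.37 V, confirming saturation.

I_D = 6.57 mA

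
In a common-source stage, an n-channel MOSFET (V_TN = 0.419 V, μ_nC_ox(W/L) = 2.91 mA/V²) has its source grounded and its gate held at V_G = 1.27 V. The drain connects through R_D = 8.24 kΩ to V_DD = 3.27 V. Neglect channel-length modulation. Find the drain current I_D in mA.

V_GS = V_G = 1.27 V, so V_ov = 1.27 − 0.419 = 0.851 V.
Assume saturation: I_D = ½ k_n V_ov² = 0.5 × 2.91 × 0.851² = 1.05 mA, giving V_DS = V_DD − I_D R_D = 3.27 − 1.05 × 8.24 = -5.41 V.
But -5.41 V < V_ov = 0.851 V, so the device is actually in triode.
In triode I_D = k_n[V_ov V_DS − ½ V_DS²] and I_D = (V_DD − V_DS)/R_D. Equating: 12 V_DS² − 21.41 V_DS + 3.27 = 0, giving V_DS = 0.169 V (the root below V_ov).
I_D = (3.27 − 0.169) / 8.24 = 0.376 mA.

I_D = 0.376 mA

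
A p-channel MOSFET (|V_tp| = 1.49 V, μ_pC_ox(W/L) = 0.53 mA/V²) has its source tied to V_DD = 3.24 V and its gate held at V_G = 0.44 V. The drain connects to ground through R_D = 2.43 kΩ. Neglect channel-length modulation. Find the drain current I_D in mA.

V_SG = V_DD − V_G = 3.24 − 0.44 = 2.8 V, so V_ov = 2.8 − 1.49 = 1.31 V.
Assume saturation: I_D = ½ k_p V_ov² = 0.5 × 0.53 × 1.31² = 0.455 mA, giving V_SD = V_DD − I_D R_D = 3.24 − 0.455 × 2.43 = 2.13 V.
V_SD = 2.13 V ≥ V_ov = 1.31 V, confirming saturation.

I_D = 0.455 mA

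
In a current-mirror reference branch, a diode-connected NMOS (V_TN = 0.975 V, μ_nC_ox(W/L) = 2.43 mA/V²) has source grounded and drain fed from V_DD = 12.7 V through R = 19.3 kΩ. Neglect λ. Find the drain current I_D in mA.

I_D = 0.572 mA

With gate tied to drain, V_GS = V_DS ≥ V_GS − V_TN, so the device is in saturation.
KCL at the drain: ½ k_n (V_GS − V_TN)² = (V_DD − V_GS)/R.
Let x = V_GS − 0.975. Then 23.4 x² + x − 11.72 = 0, giving x = 0.686 V (positive root), so V_GS = 1.66 V.
I_D = (V_DD − V_GS)/R = (12.7 − 1.66) / 19.3 = 0.572 mA.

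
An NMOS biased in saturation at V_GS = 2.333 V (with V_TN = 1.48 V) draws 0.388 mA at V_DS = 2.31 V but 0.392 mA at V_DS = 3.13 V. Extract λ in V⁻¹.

λ = 0.0129 V⁻¹

With V_GS fixed, I_D ∝ (1 + λ V_DS) in saturation, so I_D2/I_D1 = (1 + λ V_DS2)/(1 + λ V_DS1).
0.392/0.388 = 1.01 = (1 + 3.13 λ)/(1 + 2.31 λ).
Solving: λ (I_D1 V_DS2 − I_D2 V_DS1) = I_D2 − I_D1, so λ = (0.392 − 0.388) / (0.388 × 3.13 − 0.392 × 2.31) = 0.004 / 0.309 = 0.0129 V⁻¹.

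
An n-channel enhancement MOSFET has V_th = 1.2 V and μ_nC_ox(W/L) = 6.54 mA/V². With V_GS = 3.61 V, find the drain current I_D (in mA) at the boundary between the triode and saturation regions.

I_D = 19.0 mA

At the boundary V_DS = V_ov = V_GS − V_th = 3.61 − 1.2 = 2.41 V.
I_D = ½ k_n V_ov² = 0.5 × 6.54 × 2.41² = 19 mA.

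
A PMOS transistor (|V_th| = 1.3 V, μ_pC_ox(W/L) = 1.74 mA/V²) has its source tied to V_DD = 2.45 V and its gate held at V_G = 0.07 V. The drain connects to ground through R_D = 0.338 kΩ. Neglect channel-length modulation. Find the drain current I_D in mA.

I_D = 1.01 mA

V_SG = V_DD − V_G = 2.45 − 0.07 = 2.38 V, so V_ov = 2.38 − 1.3 = 1.08 V.
Assume saturation: I_D = ½ k_p V_ov² = 0.5 × 1.74 × 1.08² = 1.01 mA, giving V_SD = V_DD − I_D R_D = 2.45 − 1.01 × 0.338 = 2.11 V.
V_SD = 2.11 V ≥ V_ov = 1.08 V, confirming saturation.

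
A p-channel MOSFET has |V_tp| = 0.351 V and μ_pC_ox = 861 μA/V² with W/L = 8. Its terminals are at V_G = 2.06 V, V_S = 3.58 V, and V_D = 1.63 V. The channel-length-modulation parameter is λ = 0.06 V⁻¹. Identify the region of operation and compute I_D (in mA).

V_SG = V_S − V_G = 3.58 − 2.06 = 1.52 V; V_SD = V_S − V_D = 3.58 − 1.63 = 1.95 V.
k_p = μ_pC_ox · (W/L) = 6.888 mA/V².
V_ov = V_SG − |V_tp| = 1.52 − 0.351 = 1.17 V.
Since V_SD = 1.95 V ≥ V_ov = 1.17 V, the device is in saturation.
I_D = ½ k_p V_ov² (1 + λ V_SD) = 0.5 × 6.888 × 1.17² × (1 + 0.06 × 1.95) = 5.26 mA.

Saturation; I_D = 5.26 mA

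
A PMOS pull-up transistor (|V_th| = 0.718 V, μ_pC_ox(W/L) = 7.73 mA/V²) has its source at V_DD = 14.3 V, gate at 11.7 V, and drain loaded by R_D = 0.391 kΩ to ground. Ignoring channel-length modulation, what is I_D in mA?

I_D = 13.7 mA

V_SG = V_DD − V_G = 14.3 − 11.7 = 2.6 V, so V_ov = 2.6 − 0.718 = 1.88 V.
Assume saturation: I_D = ½ k_p V_ov² = 0.5 × 7.73 × 1.88² = 13.7 mA, giving V_SD = V_DD − I_D R_D = 14.3 − 13.7 × 0.391 = 8.95 V.
V_SD = 8.95 V ≥ V_ov = 1.88 V, confirming saturation.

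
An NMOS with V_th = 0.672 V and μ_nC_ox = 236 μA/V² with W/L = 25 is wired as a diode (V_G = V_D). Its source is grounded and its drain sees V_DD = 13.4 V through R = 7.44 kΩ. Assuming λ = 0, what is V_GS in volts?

V_GS = 1.41 V

With gate tied to drain, V_GS = V_DS ≥ V_GS − V_th, so the device is in saturation.
k_n = μ_nC_ox · (W/L) = 5.9 mA/V².
KCL at the drain: ½ k_n (V_GS − V_th)² = (V_DD − V_GS)/R.
Let x = V_GS − 0.672. Then 21.9 x² + x − 12.73 = 0, giving x = 0.739 V (positive root), so V_GS = 1.41 V.
I_D = (V_DD − V_GS)/R = (13.4 − 1.41) / 7.44 = 1.61 mA.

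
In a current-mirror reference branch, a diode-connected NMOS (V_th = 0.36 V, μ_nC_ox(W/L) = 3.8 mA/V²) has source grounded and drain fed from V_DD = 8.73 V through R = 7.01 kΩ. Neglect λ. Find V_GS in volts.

V_GS = 1.12 V

With gate tied to drain, V_GS = V_DS ≥ V_GS − V_th, so the device is in saturation.
KCL at the drain: ½ k_n (V_GS − V_th)² = (V_DD − V_GS)/R.
Let x = V_GS − 0.36. Then 13.3 x² + x − 8.37 = 0, giving x = 0.756 V (positive root), so V_GS = 1.12 V.
I_D = (V_DD − V_GS)/R = (8.73 − 1.12) / 7.01 = 1.09 mA.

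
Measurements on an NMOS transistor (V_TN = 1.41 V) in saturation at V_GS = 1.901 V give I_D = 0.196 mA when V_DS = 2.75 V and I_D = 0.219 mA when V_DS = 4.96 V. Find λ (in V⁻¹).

λ = 0.0622 V⁻¹

With V_GS fixed, I_D ∝ (1 + λ V_DS) in saturation, so I_D2/I_D1 = (1 + λ V_DS2)/(1 + λ V_DS1).
0.219/0.196 = 1.117 = (1 + 4.96 λ)/(1 + 2.75 λ).
Solving: λ (I_D1 V_DS2 − I_D2 V_DS1) = I_D2 − I_D1, so λ = (0.219 − 0.196) / (0.196 × 4.96 − 0.219 × 2.75) = 0.023 / 0.37 = 0.0622 V⁻¹.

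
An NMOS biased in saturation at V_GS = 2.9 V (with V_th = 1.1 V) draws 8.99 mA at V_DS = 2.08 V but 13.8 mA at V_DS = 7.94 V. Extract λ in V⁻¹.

λ = 0.113 V⁻¹

With V_GS fixed, I_D ∝ (1 + λ V_DS) in saturation, so I_D2/I_D1 = (1 + λ V_DS2)/(1 + λ V_DS1).
13.8/8.99 = 1.535 = (1 + 7.94 λ)/(1 + 2.08 λ).
Solving: λ (I_D1 V_DS2 − I_D2 V_DS1) = I_D2 − I_D1, so λ = (13.8 − 8.99) / (8.99 × 7.94 − 13.8 × 2.08) = 4.81 / 42.7 = 0.113 V⁻¹.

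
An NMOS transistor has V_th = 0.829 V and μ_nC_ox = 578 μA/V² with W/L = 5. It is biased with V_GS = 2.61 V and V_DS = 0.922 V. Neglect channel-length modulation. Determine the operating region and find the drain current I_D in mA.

Triode; I_D = 3.52 mA

k_n = μ_nC_ox · (W/L) = 2.89 mA/V².
V_ov = V_GS − V_th = 2.61 − 0.829 = 1.78 V.
Since V_DS = 0.922 V < V_ov = 1.78 V, the device is in the triode region.
I_D = k_n [V_ov · V_DS − ½ V_DS²] = 2.89 × [1.78 × 0.922 − 0.5 × 0.922²] = 3.52 mA.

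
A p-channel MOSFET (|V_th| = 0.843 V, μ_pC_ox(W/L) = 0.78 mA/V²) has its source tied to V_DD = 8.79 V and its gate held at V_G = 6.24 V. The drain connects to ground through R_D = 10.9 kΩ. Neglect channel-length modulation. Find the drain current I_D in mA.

I_D = 0.742 mA

V_SG = V_DD − V_G = 8.79 − 6.24 = 2.55 V, so V_ov = 2.55 − 0.843 = 1.71 V.
Assume saturation: I_D = ½ k_p V_ov² = 0.5 × 0.78 × 1.71² = 1.14 mA, giving V_SD = V_DD − I_D R_D = 8.79 − 1.14 × 10.9 = -3.6 V.
But -3.6 V < V_ov = 1.71 V, so the device is actually in triode.
In triode I_D = k_p[V_ov V_SD − ½ V_SD²] and I_D = (V_DD − V_SD)/R_D. Equating: 4.25 V_SD² − 15.51 V_SD + 8.79 = 0, giving V_SD = 0.701 V (the root below V_ov).
I_D = (8.79 − 0.701) / 10.9 = 0.742 mA.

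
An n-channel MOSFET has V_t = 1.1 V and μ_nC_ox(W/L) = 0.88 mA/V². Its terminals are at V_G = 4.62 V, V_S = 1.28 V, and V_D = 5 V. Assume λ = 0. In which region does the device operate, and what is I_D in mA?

Saturation; I_D = 2.21 mA

V_GS = V_G − V_S = 4.62 − 1.28 = 3.34 V; V_DS = V_D − V_S = 5 − 1.28 = 3.72 V.
V_ov = V_GS − V_t = 3.34 − 1.1 = 2.24 V.
Since V_DS = 3.72 V ≥ V_ov = 2.24 V, the device is in saturation.
I_D = ½ k_n V_ov² = 0.5 × 0.88 × 2.24² = 2.21 mA.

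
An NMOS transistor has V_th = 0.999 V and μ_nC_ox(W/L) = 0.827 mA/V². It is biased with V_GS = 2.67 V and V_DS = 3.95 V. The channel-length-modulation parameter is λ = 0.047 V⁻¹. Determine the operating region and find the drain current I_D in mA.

V_ov = V_GS − V_th = 2.67 − 0.999 = 1.67 V.
Since V_DS = 3.95 V ≥ V_ov = 1.67 V, the device is in saturation.
I_D = ½ k_n V_ov² (1 + λ V_DS) = 0.5 × 0.827 × 1.67² × (1 + 0.047 × 3.95) = 1.37 mA.

Saturation; I_D = 1.37 mA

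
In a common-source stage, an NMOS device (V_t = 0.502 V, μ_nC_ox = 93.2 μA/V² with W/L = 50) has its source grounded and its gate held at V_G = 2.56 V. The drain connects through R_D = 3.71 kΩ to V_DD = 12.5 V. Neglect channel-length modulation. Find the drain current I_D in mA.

I_D = 3.27 mA

V_GS = V_G = 2.56 V, so V_ov = 2.56 − 0.502 = 2.06 V.
k_n = μ_nC_ox · (W/L) = 4.66 mA/V².
Assume saturation: I_D = ½ k_n V_ov² = 0.5 × 4.66 × 2.06² = 9.87 mA, giving V_DS = V_DD − I_D R_D = 12.5 − 9.87 × 3.71 = -24.1 V.
But -24.1 V < V_ov = 2.06 V, so the device is actually in triode.
In triode I_D = k_n[V_ov V_DS − ½ V_DS²] and I_D = (V_DD − V_DS)/R_D. Equating: 8.64 V_DS² − 36.58 V_DS + 12.5 = 0, giving V_DS = 0.375 V (the root below V_ov).
I_D = (12.5 − 0.375) / 3.71 = 3.27 mA.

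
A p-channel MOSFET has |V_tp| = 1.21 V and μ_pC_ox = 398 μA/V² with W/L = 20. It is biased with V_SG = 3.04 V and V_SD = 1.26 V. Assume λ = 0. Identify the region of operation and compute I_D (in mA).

k_p = μ_pC_ox · (W/L) = 7.96 mA/V².
V_ov = V_SG − |V_tp| = 3.04 − 1.21 = 1.83 V.
Since V_SD = 1.26 V < V_ov = 1.83 V, the device is in the triode region.
I_D = k_p [V_ov · V_SD − ½ V_SD²] = 7.96 × [1.83 × 1.26 − 0.5 × 1.26²] = 12 mA.

Triode; I_D = 12.0 mA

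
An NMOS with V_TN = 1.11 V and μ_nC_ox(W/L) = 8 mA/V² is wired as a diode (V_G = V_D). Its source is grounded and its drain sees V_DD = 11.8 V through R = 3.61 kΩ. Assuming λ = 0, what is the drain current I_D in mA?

I_D = 2.73 mA

With gate tied to drain, V_GS = V_DS ≥ V_GS − V_TN, so the device is in saturation.
KCL at the drain: ½ k_n (V_GS − V_TN)² = (V_DD − V_GS)/R.
Let x = V_GS − 1.11. Then 14.4 x² + x − 10.69 = 0, giving x = 0.826 V (positive root), so V_GS = 1.94 V.
I_D = (V_DD − V_GS)/R = (11.8 − 1.94) / 3.61 = 2.73 mA.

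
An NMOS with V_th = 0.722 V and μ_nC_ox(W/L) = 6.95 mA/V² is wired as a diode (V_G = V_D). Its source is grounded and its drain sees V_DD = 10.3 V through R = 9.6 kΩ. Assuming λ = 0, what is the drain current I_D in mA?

With gate tied to drain, V_GS = V_DS ≥ V_GS − V_th, so the device is in saturation.
KCL at the drain: ½ k_n (V_GS − V_th)² = (V_DD − V_GS)/R.
Let x = V_GS − 0.722. Then 33.4 x² + x − 9.578 = 0, giving x = 0.521 V (positive root), so V_GS = 1.24 V.
I_D = (V_DD − V_GS)/R = (10.3 − 1.24) / 9.6 = 0.943 mA.

I_D = 0.943 mA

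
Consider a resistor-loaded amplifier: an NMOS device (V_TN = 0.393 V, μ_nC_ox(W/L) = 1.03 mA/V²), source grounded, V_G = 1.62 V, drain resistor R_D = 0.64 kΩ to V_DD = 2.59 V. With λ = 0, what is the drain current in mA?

I_D = 0.775 mA

V_GS = V_G = 1.62 V, so V_ov = 1.62 − 0.393 = 1.23 V.
Assume saturation: I_D = ½ k_n V_ov² = 0.5 × 1.03 × 1.23² = 0.775 mA, giving V_DS = V_DD − I_D R_D = 2.59 − 0.775 × 0.64 = 2.09 V.
V_DS = 2.09 V ≥ V_ov = 1.23 V, confirming saturation.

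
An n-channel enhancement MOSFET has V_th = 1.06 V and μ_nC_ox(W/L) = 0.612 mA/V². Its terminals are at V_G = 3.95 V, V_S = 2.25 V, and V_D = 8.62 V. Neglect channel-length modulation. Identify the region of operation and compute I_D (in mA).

Saturation; I_D = 0.125 mA

V_GS = V_G − V_S = 3.95 − 2.25 = 1.7 V; V_DS = V_D − V_S = 8.62 − 2.25 = 6.37 V.
V_ov = V_GS − V_th = 1.7 − 1.06 = 0.64 V.
Since V_DS = 6.37 V ≥ V_ov = 0.64 V, the device is in saturation.
I_D = ½ k_n V_ov² = 0.5 × 0.612 × 0.64² = 0.125 mA.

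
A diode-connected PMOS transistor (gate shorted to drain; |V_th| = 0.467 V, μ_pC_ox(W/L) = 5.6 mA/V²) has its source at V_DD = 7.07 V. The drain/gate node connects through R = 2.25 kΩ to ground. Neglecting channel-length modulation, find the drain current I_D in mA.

With gate tied to drain, V_SG = V_SD ≥ V_SG − |V_th|, so the device is in saturation.
KCL at the drain: ½ k_p (V_SG − |V_th|)² = (V_DD − V_SG)/R.
Let x = V_SG − 0.467. Then 6.3 x² + x − 6.603 = 0, giving x = 0.947 V (positive root), so V_SG = 1.41 V.
I_D = (V_DD − V_SG)/R = (7.07 − 1.41) / 2.25 = 2.51 mA.

I_D = 2.51 mA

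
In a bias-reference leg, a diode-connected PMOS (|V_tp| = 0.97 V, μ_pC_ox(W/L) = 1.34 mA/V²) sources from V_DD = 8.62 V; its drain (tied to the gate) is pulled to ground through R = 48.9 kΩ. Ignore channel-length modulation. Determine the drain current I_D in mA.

I_D = 0.147 mA

With gate tied to drain, V_SG = V_SD ≥ V_SG − |V_tp|, so the device is in saturation.
KCL at the drain: ½ k_p (V_SG − |V_tp|)² = (V_DD − V_SG)/R.
Let x = V_SG − 0.97. Then 32.8 x² + x − 7.65 = 0, giving x = 0.468 V (positive root), so V_SG = 1.44 V.
I_D = (V_DD − V_SG)/R = (8.62 − 1.44) / 48.9 = 0.147 mA.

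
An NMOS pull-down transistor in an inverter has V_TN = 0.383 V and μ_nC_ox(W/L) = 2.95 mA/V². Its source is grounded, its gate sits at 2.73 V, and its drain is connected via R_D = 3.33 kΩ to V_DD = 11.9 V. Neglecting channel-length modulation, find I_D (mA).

V_GS = V_G = 2.73 V, so V_ov = 2.73 − 0.383 = 2.35 V.
Assume saturation: I_D = ½ k_n V_ov² = 0.5 × 2.95 × 2.35² = 8.12 mA, giving V_DS = V_DD − I_D R_D = 11.9 − 8.12 × 3.33 = -15.2 V.
But -15.2 V < V_ov = 2.35 V, so the device is actually in triode.
In triode I_D = k_n[V_ov V_DS − ½ V_DS²] and I_D = (V_DD − V_DS)/R_D. Equating: 4.91 V_DS² − 24.06 V_DS + 11.9 = 0, giving V_DS = 0.558 V (the root below V_ov).
I_D = (11.9 − 0.558) / 3.33 = 3.41 mA.

I_D = 3.41 mA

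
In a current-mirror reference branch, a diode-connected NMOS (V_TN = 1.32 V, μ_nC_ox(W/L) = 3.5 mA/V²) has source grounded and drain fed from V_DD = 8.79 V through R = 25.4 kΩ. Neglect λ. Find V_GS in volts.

With gate tied to drain, V_GS = V_DS ≥ V_GS − V_TN, so the device is in saturation.
KCL at the drain: ½ k_n (V_GS − V_TN)² = (V_DD − V_GS)/R.
Let x = V_GS − 1.32. Then 44.4 x² + x − 7.47 = 0, giving x = 0.399 V (positive root), so V_GS = 1.72 V.
I_D = (V_DD − V_GS)/R = (8.79 − 1.72) / 25.4 = 0.278 mA.

V_GS = 1.72 V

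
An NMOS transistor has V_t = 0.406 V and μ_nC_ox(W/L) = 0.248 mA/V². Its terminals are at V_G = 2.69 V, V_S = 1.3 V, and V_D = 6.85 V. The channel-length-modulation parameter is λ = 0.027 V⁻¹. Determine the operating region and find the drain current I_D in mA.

Saturation; I_D = 0.138 mA

V_GS = V_G − V_S = 2.69 − 1.3 = 1.39 V; V_DS = V_D − V_S = 6.85 − 1.3 = 5.55 V.
V_ov = V_GS − V_t = 1.39 − 0.406 = 0.984 V.
Since V_DS = 5.55 V ≥ V_ov = 0.984 V, the device is in saturation.
I_D = ½ k_n V_ov² (1 + λ V_DS) = 0.5 × 0.248 × 0.984² × (1 + 0.027 × 5.55) = 0.138 mA.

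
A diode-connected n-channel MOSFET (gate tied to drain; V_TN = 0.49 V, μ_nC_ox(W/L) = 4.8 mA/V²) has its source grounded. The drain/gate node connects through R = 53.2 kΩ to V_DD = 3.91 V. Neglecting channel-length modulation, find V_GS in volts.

V_GS = 0.650 V

With gate tied to drain, V_GS = V_DS ≥ V_GS − V_TN, so the device is in saturation.
KCL at the drain: ½ k_n (V_GS − V_TN)² = (V_DD − V_GS)/R.
Let x = V_GS − 0.49. Then 128 x² + x − 3.42 = 0, giving x = 0.16 V (positive root), so V_GS = 0.65 V.
I_D = (V_DD − V_GS)/R = (3.91 − 0.65) / 53.2 = 0.0613 mA.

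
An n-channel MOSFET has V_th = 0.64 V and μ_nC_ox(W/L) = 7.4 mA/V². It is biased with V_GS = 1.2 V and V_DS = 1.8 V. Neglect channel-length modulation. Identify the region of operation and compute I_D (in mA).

V_ov = V_GS − V_th = 1.2 − 0.64 = 0.56 V.
Since V_DS = 1.8 V ≥ V_ov = 0.56 V, the device is in saturation.
I_D = ½ k_n V_ov² = 0.5 × 7.4 × 0.56² = 1.16 mA.

Saturation; I_D = 1.16 mA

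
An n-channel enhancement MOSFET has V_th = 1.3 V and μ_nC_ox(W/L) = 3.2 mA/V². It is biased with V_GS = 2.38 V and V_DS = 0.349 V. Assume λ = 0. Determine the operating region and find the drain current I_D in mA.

Triode; I_D = 1.01 mA

V_ov = V_GS − V_th = 2.38 − 1.3 = 1.08 V.
Since V_DS = 0.349 V < V_ov = 1.08 V, the device is in the triode region.
I_D = k_n [V_ov · V_DS − ½ V_DS²] = 3.2 × [1.08 × 0.349 − 0.5 × 0.349²] = 1.01 mA.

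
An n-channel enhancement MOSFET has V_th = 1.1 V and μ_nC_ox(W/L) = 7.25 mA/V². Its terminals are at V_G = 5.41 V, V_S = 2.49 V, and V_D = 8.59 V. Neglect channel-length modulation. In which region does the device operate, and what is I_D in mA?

V_GS = V_G − V_S = 5.41 − 2.49 = 2.92 V; V_DS = V_D − V_S = 8.59 − 2.49 = 6.1 V.
V_ov = V_GS − V_th = 2.92 − 1.1 = 1.82 V.
Since V_DS = 6.1 V ≥ V_ov = 1.82 V, the device is in saturation.
I_D = ½ k_n V_ov² = 0.5 × 7.25 × 1.82² = 12 mA.

Saturation; I_D = 12.0 mA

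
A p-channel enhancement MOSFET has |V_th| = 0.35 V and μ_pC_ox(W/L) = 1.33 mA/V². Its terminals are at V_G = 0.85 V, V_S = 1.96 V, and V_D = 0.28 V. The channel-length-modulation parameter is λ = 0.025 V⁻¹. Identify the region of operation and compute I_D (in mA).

Saturation; I_D = 0.400 mA

V_SG = V_S − V_G = 1.96 − 0.85 = 1.11 V; V_SD = V_S − V_D = 1.96 − 0.28 = 1.68 V.
V_ov = V_SG − |V_th| = 1.11 − 0.35 = 0.76 V.
Since V_SD = 1.68 V ≥ V_ov = 0.76 V, the device is in saturation.
I_D = ½ k_p V_ov² (1 + λ V_SD) = 0.5 × 1.33 × 0.76² × (1 + 0.025 × 1.68) = 0.4 mA.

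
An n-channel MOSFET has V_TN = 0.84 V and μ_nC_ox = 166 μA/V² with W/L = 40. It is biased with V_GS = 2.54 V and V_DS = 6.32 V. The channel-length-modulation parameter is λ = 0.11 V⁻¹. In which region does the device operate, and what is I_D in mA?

k_n = μ_nC_ox · (W/L) = 6.64 mA/V².
V_ov = V_GS − V_TN = 2.54 − 0.84 = 1.7 V.
Since V_DS = 6.32 V ≥ V_ov = 1.7 V, the device is in saturation.
I_D = ½ k_n V_ov² (1 + λ V_DS) = 0.5 × 6.64 × 1.7² × (1 + 0.11 × 6.32) = 16.3 mA.

Saturation; I_D = 16.3 mA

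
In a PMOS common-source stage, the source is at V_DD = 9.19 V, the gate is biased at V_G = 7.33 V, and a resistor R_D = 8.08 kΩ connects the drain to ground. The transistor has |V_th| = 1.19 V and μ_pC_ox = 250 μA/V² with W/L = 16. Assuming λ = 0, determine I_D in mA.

V_SG = V_DD − V_G = 9.19 − 7.33 = 1.86 V, so V_ov = 1.86 − 1.19 = 0.67 V.
k_p = μ_pC_ox · (W/L) = 4 mA/V².
Assume saturation: I_D = ½ k_p V_ov² = 0.5 × 4 × 0.67² = 0.898 mA, giving V_SD = V_DD − I_D R_D = 9.19 − 0.898 × 8.08 = 1.94 V.
V_SD = 1.94 V ≥ V_ov = 0.67 V, confirming saturation.

I_D = 0.898 mA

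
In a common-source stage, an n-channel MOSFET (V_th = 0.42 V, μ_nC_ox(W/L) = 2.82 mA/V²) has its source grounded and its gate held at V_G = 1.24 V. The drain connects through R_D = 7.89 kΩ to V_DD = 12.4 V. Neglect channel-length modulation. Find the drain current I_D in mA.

V_GS = V_G = 1.24 V, so V_ov = 1.24 − 0.42 = 0.82 V.
Assume saturation: I_D = ½ k_n V_ov² = 0.5 × 2.82 × 0.82² = 0.948 mA, giving V_DS = V_DD − I_D R_D = 12.4 − 0.948 × 7.89 = 4.92 V.
V_DS = 4.92 V ≥ V_ov = 0.82 V, confirming saturation.

I_D = 0.948 mA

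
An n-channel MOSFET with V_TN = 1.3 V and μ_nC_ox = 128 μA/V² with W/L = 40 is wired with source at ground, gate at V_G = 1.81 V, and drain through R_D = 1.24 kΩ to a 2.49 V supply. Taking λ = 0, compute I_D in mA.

V_GS = V_G = 1.81 V, so V_ov = 1.81 − 1.3 = 0.51 V.
k_n = μ_nC_ox · (W/L) = 5.12 mA/V².
Assume saturation: I_D = ½ k_n V_ov² = 0.5 × 5.12 × 0.51² = 0.666 mA, giving V_DS = V_DD − I_D R_D = 2.49 − 0.666 × 1.24 = 1.66 V.
V_DS = 1.66 V ≥ V_ov = 0.51 V, confirming saturation.

I_D = 0.666 mA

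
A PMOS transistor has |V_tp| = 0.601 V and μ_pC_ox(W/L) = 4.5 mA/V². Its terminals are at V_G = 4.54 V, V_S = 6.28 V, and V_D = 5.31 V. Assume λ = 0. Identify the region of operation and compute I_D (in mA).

Triode; I_D = 2.85 mA

V_SG = V_S − V_G = 6.28 − 4.54 = 1.74 V; V_SD = V_S − V_D = 6.28 − 5.31 = 0.97 V.
V_ov = V_SG − |V_tp| = 1.74 − 0.601 = 1.14 V.
Since V_SD = 0.97 V < V_ov = 1.14 V, the device is in the triode region.
I_D = k_p [V_ov · V_SD − ½ V_SD²] = 4.5 × [1.14 × 0.97 − 0.5 × 0.97²] = 2.85 mA.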